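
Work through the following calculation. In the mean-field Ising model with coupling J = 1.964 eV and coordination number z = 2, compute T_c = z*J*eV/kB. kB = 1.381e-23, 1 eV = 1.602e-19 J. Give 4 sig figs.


Step 1: z*J = 2*1.964 = 3.928 eV
Step 2: Convert to Joules: 3.928*1.602e-19 = 6.293e-19 J
Step 3: T_c = 6.293e-19 / 1.381e-23 = 4.557e+04 K

4.557e+04


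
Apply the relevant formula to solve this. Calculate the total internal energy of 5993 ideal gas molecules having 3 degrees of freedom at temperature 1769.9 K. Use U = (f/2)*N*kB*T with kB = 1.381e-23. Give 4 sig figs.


Step 1: f/2 = 3/2 = 1.5
Step 2: N*kB*T = 5993*1.381e-23*1769.9 = 1.465e-16
Step 3: U = 1.5 * 1.465e-16 = 2.197e-16 J

2.197e-16


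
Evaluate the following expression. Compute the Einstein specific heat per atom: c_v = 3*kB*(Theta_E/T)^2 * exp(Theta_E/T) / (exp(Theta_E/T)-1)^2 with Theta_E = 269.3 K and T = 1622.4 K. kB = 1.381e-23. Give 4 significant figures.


Step 1: x = Theta_E/T = 269.3/1622.4 = 0.166
Step 2: x^2 = 0.02755
Step 3: exp(x) = 1.181
Step 4: c_v = 3*1.381e-23*0.02755*1.181/(1.181-1)^2 = 4.134e-23

4.134e-23


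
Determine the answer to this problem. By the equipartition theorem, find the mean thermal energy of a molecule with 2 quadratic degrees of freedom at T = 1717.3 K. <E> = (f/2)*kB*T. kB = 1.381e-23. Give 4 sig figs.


Step 1: f/2 = 2/2 = 1
Step 2: kB*T = 1.381e-23 * 1717.3 = 2.372e-20
Step 3: <E> = 1 * 2.372e-20 = 2.372e-20 J

2.372e-20


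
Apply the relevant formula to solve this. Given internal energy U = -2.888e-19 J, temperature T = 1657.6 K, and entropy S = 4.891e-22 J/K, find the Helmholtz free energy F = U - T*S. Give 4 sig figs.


Step 1: T*S = 1657.6 * 4.891e-22 = 8.107e-19 J
Step 2: F = U - T*S = -2.888e-19 - 8.107e-19
Step 3: F = -1.1e-18 J

-1.1e-18


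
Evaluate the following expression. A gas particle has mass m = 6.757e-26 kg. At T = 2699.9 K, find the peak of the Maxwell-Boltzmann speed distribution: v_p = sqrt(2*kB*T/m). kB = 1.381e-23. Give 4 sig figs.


Step 1: Numerator = 2*kB*T = 2*1.381e-23*2699.9 = 7.457e-20
Step 2: Ratio = 7.457e-20 / 6.757e-26 = 1.104e+06
Step 3: v_p = sqrt(1.104e+06) = 1051 m/s

1051


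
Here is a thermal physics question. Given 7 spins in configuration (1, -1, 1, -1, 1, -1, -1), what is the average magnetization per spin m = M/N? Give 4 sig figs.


Step 1: Count up spins (+1): 3, down spins (-1): 4
Step 2: Total magnetization M = 3 - 4 = -1
Step 3: m = M/N = -1/7 = -0.1429

-0.1429


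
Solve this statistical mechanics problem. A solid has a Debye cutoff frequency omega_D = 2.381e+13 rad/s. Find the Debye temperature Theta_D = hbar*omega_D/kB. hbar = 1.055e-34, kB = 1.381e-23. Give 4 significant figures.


Step 1: hbar*omega_D = 1.055e-34 * 2.381e+13 = 2.512e-21 J
Step 2: Theta_D = 2.512e-21 / 1.381e-23
Step 3: Theta_D = 181.9 K

181.9


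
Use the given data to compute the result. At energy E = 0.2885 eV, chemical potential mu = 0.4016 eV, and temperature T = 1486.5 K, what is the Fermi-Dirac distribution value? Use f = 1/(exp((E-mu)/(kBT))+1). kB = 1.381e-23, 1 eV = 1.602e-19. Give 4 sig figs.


Step 1: (E - mu) = 0.2885 - 0.4016 = -0.1131 eV
Step 2: Convert: (E-mu)*eV = -1.812e-20 J
Step 3: x = (E-mu)*eV/(kB*T) = -0.8826
Step 4: f = 1/(exp(-0.8826)+1) = 0.7074

0.7074


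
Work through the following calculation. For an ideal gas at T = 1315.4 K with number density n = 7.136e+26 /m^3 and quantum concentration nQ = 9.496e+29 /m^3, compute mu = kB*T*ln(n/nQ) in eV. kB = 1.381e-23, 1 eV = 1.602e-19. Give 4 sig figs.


Step 1: n/nQ = 7.136e+26/9.496e+29 = 0.0007515
Step 2: ln(n/nQ) = -7.193
Step 3: mu = kB*T*ln(n/nQ) = 1.817e-20*-7.193 = -1.307e-19 J
Step 4: Convert to eV: -1.307e-19/1.602e-19 = -0.8157 eV

-0.8157


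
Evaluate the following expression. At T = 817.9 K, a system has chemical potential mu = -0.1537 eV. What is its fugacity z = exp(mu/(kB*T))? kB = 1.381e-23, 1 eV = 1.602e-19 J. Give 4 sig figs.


Step 1: Convert mu to Joules: -0.1537*1.602e-19 = -2.462e-20 J
Step 2: kB*T = 1.381e-23*817.9 = 1.13e-20 J
Step 3: mu/(kB*T) = -2.18
Step 4: z = exp(-2.18) = 0.113

0.113


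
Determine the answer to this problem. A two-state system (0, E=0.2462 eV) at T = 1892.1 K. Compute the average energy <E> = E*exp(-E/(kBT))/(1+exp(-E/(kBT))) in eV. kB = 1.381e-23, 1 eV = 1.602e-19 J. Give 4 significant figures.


Step 1: beta*E = 0.2462*1.602e-19/(1.381e-23*1892.1) = 1.509
Step 2: exp(-beta*E) = 0.221
Step 3: <E> = 0.2462*0.221/(1+0.221) = 0.04457 eV

0.04457


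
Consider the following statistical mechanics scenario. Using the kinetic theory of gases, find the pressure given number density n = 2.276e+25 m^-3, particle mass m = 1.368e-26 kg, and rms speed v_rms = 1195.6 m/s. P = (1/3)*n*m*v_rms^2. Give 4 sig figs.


Step 1: v_rms^2 = 1195.6^2 = 1.429e+06
Step 2: n*m = 2.276e+25*1.368e-26 = 0.3114
Step 3: P = (1/3)*0.3114*1.429e+06 = 1.484e+05 Pa

1.484e+05


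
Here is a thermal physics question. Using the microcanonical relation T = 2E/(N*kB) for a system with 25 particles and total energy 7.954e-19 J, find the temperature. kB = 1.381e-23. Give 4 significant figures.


Step 1: Numerator = 2*E = 2*7.954e-19 = 1.591e-18 J
Step 2: Denominator = N*kB = 25*1.381e-23 = 3.452e-22
Step 3: T = 1.591e-18 / 3.452e-22 = 4608 K

4608


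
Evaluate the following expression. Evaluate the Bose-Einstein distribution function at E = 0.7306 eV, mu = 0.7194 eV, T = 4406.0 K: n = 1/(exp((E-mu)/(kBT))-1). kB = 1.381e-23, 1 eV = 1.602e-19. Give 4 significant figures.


Step 1: (E - mu) = 0.0112 eV
Step 2: x = (E-mu)*eV/(kB*T) = 0.0112*1.602e-19/(1.381e-23*4406.0) = 0.02949
Step 3: exp(x) = 1.03
Step 4: n = 1/(exp(x)-1) = 33.41

33.41


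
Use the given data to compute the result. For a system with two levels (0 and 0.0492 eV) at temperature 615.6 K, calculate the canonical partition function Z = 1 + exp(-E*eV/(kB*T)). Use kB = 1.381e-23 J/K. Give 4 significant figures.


Step 1: Compute beta*E = E*eV/(kB*T) = 0.0492*1.602e-19/(1.381e-23*615.6) = 0.9271
Step 2: exp(-beta*E) = exp(-0.9271) = 0.3957
Step 3: Z = 1 + 0.3957 = 1.396

1.396


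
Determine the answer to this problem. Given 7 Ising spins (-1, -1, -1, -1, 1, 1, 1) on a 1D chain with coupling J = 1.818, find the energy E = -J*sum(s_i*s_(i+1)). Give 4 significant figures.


Step 1: Nearest-neighbor products: 1, 1, 1, -1, 1, 1
Step 2: Sum of products = 4
Step 3: E = -1.818 * 4 = -7.272

-7.272


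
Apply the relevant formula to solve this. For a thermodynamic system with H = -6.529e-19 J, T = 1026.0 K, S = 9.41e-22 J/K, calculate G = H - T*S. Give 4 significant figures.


Step 1: T*S = 1026.0 * 9.41e-22 = 9.655e-19 J
Step 2: G = H - T*S = -6.529e-19 - 9.655e-19
Step 3: G = -1.618e-18 J

-1.618e-18


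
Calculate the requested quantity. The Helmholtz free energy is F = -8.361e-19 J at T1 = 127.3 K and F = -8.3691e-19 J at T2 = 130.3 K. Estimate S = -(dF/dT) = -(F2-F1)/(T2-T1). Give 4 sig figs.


Step 1: dF = F2 - F1 = -8.3691e-19 - (-8.361e-19) = -8.1e-22 J
Step 2: dT = T2 - T1 = 130.3 - 127.3 = 3 K
Step 3: S = -dF/dT = -(-8.1e-22)/3 = 2.7e-22 J/K

2.7e-22


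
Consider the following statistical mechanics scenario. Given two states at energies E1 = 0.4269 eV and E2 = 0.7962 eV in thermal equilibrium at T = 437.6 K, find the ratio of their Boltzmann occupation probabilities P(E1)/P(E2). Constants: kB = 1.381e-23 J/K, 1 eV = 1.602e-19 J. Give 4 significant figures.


Step 1: Compute energy difference dE = E1 - E2 = 0.4269 - 0.7962 = -0.3693 eV
Step 2: Convert to Joules: dE_J = -0.3693 * 1.602e-19 = -5.916e-20 J
Step 3: Compute exponent = -dE_J / (kB * T) = -(-5.916e-20) / (1.381e-23 * 437.6) = 9.79
Step 4: P(E1)/P(E2) = exp(9.79) = 1.785e+04

1.785e+04


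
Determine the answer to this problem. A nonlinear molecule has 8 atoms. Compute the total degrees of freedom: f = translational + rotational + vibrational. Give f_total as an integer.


Step 1: Translational DOF = 3
Step 2: Rotational DOF (nonlinear) = 3
Step 3: Vibrational DOF = 3*8 - 6 = 18
Step 4: Total = 3 + 3 + 18 = 24

24


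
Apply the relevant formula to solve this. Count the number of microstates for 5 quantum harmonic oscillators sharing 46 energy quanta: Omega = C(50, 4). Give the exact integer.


Step 1: Use binomial coefficient C(50, 4)
Step 2: Numerator = 50! / 46!
Step 3: Denominator = 4!
Step 4: Omega = 230300

230300


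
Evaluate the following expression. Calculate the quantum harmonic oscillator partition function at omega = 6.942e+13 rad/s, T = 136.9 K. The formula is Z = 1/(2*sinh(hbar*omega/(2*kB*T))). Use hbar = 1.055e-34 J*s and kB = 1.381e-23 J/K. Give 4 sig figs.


Step 1: Compute x = hbar*omega/(kB*T) = 1.055e-34*6.942e+13/(1.381e-23*136.9) = 3.874
Step 2: x/2 = 1.937
Step 3: sinh(x/2) = 3.397
Step 4: Z = 1/(2*3.397) = 0.1472

0.1472


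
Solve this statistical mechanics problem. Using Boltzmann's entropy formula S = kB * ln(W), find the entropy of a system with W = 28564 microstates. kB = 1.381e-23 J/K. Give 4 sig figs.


Step 1: ln(W) = ln(28564) = 10.26
Step 2: S = kB * ln(W) = 1.381e-23 * 10.26
Step 3: S = 1.417e-22 J/K

1.417e-22


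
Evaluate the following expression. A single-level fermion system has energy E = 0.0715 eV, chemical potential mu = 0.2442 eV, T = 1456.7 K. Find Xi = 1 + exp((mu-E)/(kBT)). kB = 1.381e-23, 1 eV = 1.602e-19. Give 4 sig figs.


Step 1: (mu - E) = 0.2442 - 0.0715 = 0.1727 eV
Step 2: x = (mu-E)*eV/(kB*T) = 0.1727*1.602e-19/(1.381e-23*1456.7) = 1.375
Step 3: exp(x) = 3.956
Step 4: Xi = 1 + 3.956 = 4.956

4.956


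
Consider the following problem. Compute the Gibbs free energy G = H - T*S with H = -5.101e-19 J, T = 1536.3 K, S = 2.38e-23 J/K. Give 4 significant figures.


Step 1: T*S = 1536.3 * 2.38e-23 = 3.656e-20 J
Step 2: G = H - T*S = -5.101e-19 - 3.656e-20
Step 3: G = -5.467e-19 J

-5.467e-19


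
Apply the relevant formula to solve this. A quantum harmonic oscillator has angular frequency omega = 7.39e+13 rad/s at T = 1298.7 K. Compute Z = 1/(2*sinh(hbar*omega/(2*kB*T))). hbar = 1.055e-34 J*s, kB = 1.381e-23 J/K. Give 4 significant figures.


Step 1: Compute x = hbar*omega/(kB*T) = 1.055e-34*7.39e+13/(1.381e-23*1298.7) = 0.4347
Step 2: x/2 = 0.2174
Step 3: sinh(x/2) = 0.2191
Step 4: Z = 1/(2*0.2191) = 2.282

2.282


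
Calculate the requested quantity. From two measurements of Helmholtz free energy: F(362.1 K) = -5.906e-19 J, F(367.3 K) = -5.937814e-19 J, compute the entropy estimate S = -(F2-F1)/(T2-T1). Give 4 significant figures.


Step 1: dF = F2 - F1 = -5.937814e-19 - (-5.906e-19) = -3.1814e-21 J
Step 2: dT = T2 - T1 = 367.3 - 362.1 = 5.2 K
Step 3: S = -dF/dT = -(-3.1814e-21)/5.2 = 6.118e-22 J/K

6.118e-22


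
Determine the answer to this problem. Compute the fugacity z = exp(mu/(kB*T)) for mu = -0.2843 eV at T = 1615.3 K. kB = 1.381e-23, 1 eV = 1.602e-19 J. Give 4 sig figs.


Step 1: Convert mu to Joules: -0.2843*1.602e-19 = -4.554e-20 J
Step 2: kB*T = 1.381e-23*1615.3 = 2.231e-20 J
Step 3: mu/(kB*T) = -2.042
Step 4: z = exp(-2.042) = 0.1298

0.1298


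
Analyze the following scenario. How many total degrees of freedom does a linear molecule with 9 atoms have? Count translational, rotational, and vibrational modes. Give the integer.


Step 1: Translational DOF = 3
Step 2: Rotational DOF (linear) = 2
Step 3: Vibrational DOF = 3*9 - 5 = 22
Step 4: Total = 3 + 2 + 22 = 27

27


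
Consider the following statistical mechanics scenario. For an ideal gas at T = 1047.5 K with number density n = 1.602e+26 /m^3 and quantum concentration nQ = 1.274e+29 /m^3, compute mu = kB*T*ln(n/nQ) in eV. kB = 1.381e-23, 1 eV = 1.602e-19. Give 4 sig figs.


Step 1: n/nQ = 1.602e+26/1.274e+29 = 0.001257
Step 2: ln(n/nQ) = -6.679
Step 3: mu = kB*T*ln(n/nQ) = 1.447e-20*-6.679 = -9.661e-20 J
Step 4: Convert to eV: -9.661e-20/1.602e-19 = -0.6031 eV

-0.6031


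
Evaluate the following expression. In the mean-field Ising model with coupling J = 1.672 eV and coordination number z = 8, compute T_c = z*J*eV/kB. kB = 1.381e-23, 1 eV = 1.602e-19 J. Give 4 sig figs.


Step 1: z*J = 8*1.672 = 13.38 eV
Step 2: Convert to Joules: 13.38*1.602e-19 = 2.143e-18 J
Step 3: T_c = 2.143e-18 / 1.381e-23 = 1.552e+05 K

1.552e+05


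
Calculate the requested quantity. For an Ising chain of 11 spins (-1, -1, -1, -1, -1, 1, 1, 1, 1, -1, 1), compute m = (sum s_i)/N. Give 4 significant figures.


Step 1: Count up spins (+1): 5, down spins (-1): 6
Step 2: Total magnetization M = 5 - 6 = -1
Step 3: m = M/N = -1/11 = -0.09091

-0.09091


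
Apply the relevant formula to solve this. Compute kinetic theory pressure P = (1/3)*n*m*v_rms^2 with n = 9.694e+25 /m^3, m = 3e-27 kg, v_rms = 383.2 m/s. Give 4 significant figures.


Step 1: v_rms^2 = 383.2^2 = 1.468e+05
Step 2: n*m = 9.694e+25*3e-27 = 0.2908
Step 3: P = (1/3)*0.2908*1.468e+05 = 1.423e+04 Pa

1.423e+04


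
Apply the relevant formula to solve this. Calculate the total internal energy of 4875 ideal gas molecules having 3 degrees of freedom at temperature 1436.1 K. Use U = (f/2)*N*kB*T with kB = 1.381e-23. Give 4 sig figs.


Step 1: f/2 = 3/2 = 1.5
Step 2: N*kB*T = 4875*1.381e-23*1436.1 = 9.668e-17
Step 3: U = 1.5 * 9.668e-17 = 1.45e-16 J

1.45e-16


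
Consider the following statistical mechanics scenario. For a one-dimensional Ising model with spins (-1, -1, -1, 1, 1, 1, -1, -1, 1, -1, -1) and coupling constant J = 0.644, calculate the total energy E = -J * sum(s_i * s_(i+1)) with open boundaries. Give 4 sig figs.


Step 1: Nearest-neighbor products: 1, 1, -1, 1, 1, -1, 1, -1, -1, 1
Step 2: Sum of products = 2
Step 3: E = -0.644 * 2 = -1.288

-1.288


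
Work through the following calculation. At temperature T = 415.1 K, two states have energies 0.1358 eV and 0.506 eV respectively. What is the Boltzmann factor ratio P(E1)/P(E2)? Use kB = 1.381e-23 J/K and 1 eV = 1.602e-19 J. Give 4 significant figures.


Step 1: Compute energy difference dE = E1 - E2 = 0.1358 - 0.506 = -0.3702 eV
Step 2: Convert to Joules: dE_J = -0.3702 * 1.602e-19 = -5.931e-20 J
Step 3: Compute exponent = -dE_J / (kB * T) = -(-5.931e-20) / (1.381e-23 * 415.1) = 10.35
Step 4: P(E1)/P(E2) = exp(10.35) = 3.112e+04

3.112e+04


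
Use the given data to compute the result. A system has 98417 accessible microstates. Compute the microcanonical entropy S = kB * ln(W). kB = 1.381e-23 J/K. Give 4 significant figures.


Step 1: ln(W) = ln(98417) = 11.5
Step 2: S = kB * ln(W) = 1.381e-23 * 11.5
Step 3: S = 1.588e-22 J/K

1.588e-22


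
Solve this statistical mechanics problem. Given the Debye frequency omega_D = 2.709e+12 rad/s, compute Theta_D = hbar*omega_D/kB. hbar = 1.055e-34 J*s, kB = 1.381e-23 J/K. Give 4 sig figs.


Step 1: hbar*omega_D = 1.055e-34 * 2.709e+12 = 2.858e-22 J
Step 2: Theta_D = 2.858e-22 / 1.381e-23
Step 3: Theta_D = 20.7 K

20.7


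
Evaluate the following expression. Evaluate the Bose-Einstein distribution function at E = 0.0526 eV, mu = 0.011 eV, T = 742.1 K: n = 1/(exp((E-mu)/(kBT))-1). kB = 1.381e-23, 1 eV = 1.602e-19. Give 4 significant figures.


Step 1: (E - mu) = 0.0416 eV
Step 2: x = (E-mu)*eV/(kB*T) = 0.0416*1.602e-19/(1.381e-23*742.1) = 0.6503
Step 3: exp(x) = 1.916
Step 4: n = 1/(exp(x)-1) = 1.092

1.092


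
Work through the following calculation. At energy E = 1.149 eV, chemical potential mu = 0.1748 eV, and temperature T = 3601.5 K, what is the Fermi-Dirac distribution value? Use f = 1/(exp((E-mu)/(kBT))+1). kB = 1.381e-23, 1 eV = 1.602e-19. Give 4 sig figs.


Step 1: (E - mu) = 1.149 - 0.1748 = 0.9742 eV
Step 2: Convert: (E-mu)*eV = 1.561e-19 J
Step 3: x = (E-mu)*eV/(kB*T) = 3.138
Step 4: f = 1/(exp(3.138)+1) = 0.04157

0.04157


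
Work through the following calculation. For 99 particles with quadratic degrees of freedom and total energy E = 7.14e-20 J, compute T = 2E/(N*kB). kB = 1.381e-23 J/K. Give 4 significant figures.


Step 1: Numerator = 2*E = 2*7.14e-20 = 1.428e-19 J
Step 2: Denominator = N*kB = 99*1.381e-23 = 1.367e-21
Step 3: T = 1.428e-19 / 1.367e-21 = 104.4 K

104.4


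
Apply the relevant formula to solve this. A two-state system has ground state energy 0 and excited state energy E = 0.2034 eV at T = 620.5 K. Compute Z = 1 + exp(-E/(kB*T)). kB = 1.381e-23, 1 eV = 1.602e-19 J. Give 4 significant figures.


Step 1: Compute beta*E = E*eV/(kB*T) = 0.2034*1.602e-19/(1.381e-23*620.5) = 3.803
Step 2: exp(-beta*E) = exp(-3.803) = 0.02231
Step 3: Z = 1 + 0.02231 = 1.022

1.022


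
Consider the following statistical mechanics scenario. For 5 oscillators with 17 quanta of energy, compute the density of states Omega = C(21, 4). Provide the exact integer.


Step 1: Use binomial coefficient C(21, 4)
Step 2: Numerator = 21! / 17!
Step 3: Denominator = 4!
Step 4: Omega = 5985

5985


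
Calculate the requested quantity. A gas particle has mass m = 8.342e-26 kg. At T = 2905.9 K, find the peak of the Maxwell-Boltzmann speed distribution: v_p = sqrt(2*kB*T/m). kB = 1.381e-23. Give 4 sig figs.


Step 1: Numerator = 2*kB*T = 2*1.381e-23*2905.9 = 8.026e-20
Step 2: Ratio = 8.026e-20 / 8.342e-26 = 9.621e+05
Step 3: v_p = sqrt(9.621e+05) = 980.9 m/s

980.9


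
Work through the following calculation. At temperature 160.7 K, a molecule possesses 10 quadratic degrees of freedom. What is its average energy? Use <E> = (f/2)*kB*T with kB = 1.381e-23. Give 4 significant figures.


Step 1: f/2 = 10/2 = 5
Step 2: kB*T = 1.381e-23 * 160.7 = 2.219e-21
Step 3: <E> = 5 * 2.219e-21 = 1.11e-20 J

1.11e-20


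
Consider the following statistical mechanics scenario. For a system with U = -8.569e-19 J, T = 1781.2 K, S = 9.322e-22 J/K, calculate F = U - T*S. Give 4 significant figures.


Step 1: T*S = 1781.2 * 9.322e-22 = 1.66e-18 J
Step 2: F = U - T*S = -8.569e-19 - 1.66e-18
Step 3: F = -2.517e-18 J

-2.517e-18


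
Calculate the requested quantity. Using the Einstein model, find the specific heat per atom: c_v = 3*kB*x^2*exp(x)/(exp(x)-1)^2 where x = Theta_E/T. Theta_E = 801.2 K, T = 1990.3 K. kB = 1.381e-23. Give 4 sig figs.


Step 1: x = Theta_E/T = 801.2/1990.3 = 0.4026
Step 2: x^2 = 0.162
Step 3: exp(x) = 1.496
Step 4: c_v = 3*1.381e-23*0.162*1.496/(1.496-1)^2 = 4.088e-23

4.088e-23


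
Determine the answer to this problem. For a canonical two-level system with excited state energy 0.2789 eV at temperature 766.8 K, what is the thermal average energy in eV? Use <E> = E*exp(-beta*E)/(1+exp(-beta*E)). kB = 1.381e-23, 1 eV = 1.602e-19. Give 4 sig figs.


Step 1: beta*E = 0.2789*1.602e-19/(1.381e-23*766.8) = 4.219
Step 2: exp(-beta*E) = 0.01471
Step 3: <E> = 0.2789*0.01471/(1+0.01471) = 0.004043 eV

0.004043


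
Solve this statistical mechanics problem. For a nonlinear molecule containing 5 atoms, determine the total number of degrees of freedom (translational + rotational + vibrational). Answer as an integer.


Step 1: Translational DOF = 3
Step 2: Rotational DOF (nonlinear) = 3
Step 3: Vibrational DOF = 3*5 - 6 = 9
Step 4: Total = 3 + 3 + 9 = 15

15


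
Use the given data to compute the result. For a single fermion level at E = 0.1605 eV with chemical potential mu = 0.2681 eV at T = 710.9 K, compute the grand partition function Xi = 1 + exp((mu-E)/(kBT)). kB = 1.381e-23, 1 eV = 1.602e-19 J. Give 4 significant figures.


Step 1: (mu - E) = 0.2681 - 0.1605 = 0.1076 eV
Step 2: x = (mu-E)*eV/(kB*T) = 0.1076*1.602e-19/(1.381e-23*710.9) = 1.756
Step 3: exp(x) = 5.788
Step 4: Xi = 1 + 5.788 = 6.788

6.788


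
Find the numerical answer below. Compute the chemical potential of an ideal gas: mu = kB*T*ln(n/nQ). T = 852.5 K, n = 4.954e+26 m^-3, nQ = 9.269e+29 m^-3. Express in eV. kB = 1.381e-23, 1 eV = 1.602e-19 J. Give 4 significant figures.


Step 1: n/nQ = 4.954e+26/9.269e+29 = 0.0005345
Step 2: ln(n/nQ) = -7.534
Step 3: mu = kB*T*ln(n/nQ) = 1.177e-20*-7.534 = -8.87e-20 J
Step 4: Convert to eV: -8.87e-20/1.602e-19 = -0.5537 eV

-0.5537


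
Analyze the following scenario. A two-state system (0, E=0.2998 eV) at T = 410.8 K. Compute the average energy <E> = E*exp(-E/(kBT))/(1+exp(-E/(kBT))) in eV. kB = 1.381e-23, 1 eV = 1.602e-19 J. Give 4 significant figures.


Step 1: beta*E = 0.2998*1.602e-19/(1.381e-23*410.8) = 8.466
Step 2: exp(-beta*E) = 0.0002105
Step 3: <E> = 0.2998*0.0002105/(1+0.0002105) = 6.311e-05 eV

6.311e-05


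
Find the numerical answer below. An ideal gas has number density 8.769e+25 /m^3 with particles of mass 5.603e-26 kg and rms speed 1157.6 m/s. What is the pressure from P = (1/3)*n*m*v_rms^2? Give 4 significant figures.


Step 1: v_rms^2 = 1157.6^2 = 1.34e+06
Step 2: n*m = 8.769e+25*5.603e-26 = 4.913
Step 3: P = (1/3)*4.913*1.34e+06 = 2.195e+06 Pa

2.195e+06


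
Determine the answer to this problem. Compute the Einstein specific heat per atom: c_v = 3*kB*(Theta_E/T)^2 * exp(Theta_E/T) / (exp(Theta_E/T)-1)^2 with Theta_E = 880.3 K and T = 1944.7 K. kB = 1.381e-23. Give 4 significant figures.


Step 1: x = Theta_E/T = 880.3/1944.7 = 0.4527
Step 2: x^2 = 0.2049
Step 3: exp(x) = 1.572
Step 4: c_v = 3*1.381e-23*0.2049*1.572/(1.572-1)^2 = 4.073e-23

4.073e-23


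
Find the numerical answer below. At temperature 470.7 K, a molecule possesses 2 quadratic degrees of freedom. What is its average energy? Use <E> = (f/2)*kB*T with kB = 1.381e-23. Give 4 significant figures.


Step 1: f/2 = 2/2 = 1
Step 2: kB*T = 1.381e-23 * 470.7 = 6.5e-21
Step 3: <E> = 1 * 6.5e-21 = 6.5e-21 J

6.5e-21


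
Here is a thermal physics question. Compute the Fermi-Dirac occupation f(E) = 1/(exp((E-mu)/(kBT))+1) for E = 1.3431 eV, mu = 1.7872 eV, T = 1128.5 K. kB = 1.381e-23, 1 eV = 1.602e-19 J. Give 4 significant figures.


Step 1: (E - mu) = 1.3431 - 1.7872 = -0.4441 eV
Step 2: Convert: (E-mu)*eV = -7.114e-20 J
Step 3: x = (E-mu)*eV/(kB*T) = -4.565
Step 4: f = 1/(exp(-4.565)+1) = 0.9897

0.9897


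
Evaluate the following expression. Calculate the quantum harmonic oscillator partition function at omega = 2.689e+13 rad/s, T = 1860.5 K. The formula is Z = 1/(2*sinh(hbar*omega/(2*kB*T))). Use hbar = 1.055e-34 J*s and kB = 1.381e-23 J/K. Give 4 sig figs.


Step 1: Compute x = hbar*omega/(kB*T) = 1.055e-34*2.689e+13/(1.381e-23*1860.5) = 0.1104
Step 2: x/2 = 0.05521
Step 3: sinh(x/2) = 0.05523
Step 4: Z = 1/(2*0.05523) = 9.052

9.052


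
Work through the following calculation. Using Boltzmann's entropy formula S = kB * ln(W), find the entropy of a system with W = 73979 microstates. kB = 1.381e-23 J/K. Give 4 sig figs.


Step 1: ln(W) = ln(73979) = 11.21
Step 2: S = kB * ln(W) = 1.381e-23 * 11.21
Step 3: S = 1.548e-22 J/K

1.548e-22


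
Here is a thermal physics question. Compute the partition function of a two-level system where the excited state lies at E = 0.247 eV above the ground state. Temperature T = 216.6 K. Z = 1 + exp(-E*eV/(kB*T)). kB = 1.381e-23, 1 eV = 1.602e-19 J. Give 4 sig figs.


Step 1: Compute beta*E = E*eV/(kB*T) = 0.247*1.602e-19/(1.381e-23*216.6) = 13.23
Step 2: exp(-beta*E) = exp(-13.23) = 1.799e-06
Step 3: Z = 1 + 1.799e-06 = 1

1


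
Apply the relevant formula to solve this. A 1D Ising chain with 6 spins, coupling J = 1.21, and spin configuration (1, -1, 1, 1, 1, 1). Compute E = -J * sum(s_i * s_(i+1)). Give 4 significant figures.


Step 1: Nearest-neighbor products: -1, -1, 1, 1, 1
Step 2: Sum of products = 1
Step 3: E = -1.21 * 1 = -1.21

-1.21


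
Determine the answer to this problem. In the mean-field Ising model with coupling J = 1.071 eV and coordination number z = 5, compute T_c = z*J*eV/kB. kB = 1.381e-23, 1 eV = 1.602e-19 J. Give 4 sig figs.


Step 1: z*J = 5*1.071 = 5.355 eV
Step 2: Convert to Joules: 5.355*1.602e-19 = 8.579e-19 J
Step 3: T_c = 8.579e-19 / 1.381e-23 = 6.212e+04 K

6.212e+04


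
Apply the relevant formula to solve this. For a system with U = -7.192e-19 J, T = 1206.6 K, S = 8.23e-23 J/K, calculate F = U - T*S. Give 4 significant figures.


Step 1: T*S = 1206.6 * 8.23e-23 = 9.93e-20 J
Step 2: F = U - T*S = -7.192e-19 - 9.93e-20
Step 3: F = -8.185e-19 J

-8.185e-19


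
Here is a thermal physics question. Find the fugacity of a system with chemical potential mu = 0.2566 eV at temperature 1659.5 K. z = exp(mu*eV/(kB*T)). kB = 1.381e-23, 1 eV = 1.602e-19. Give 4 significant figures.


Step 1: Convert mu to Joules: 0.2566*1.602e-19 = 4.111e-20 J
Step 2: kB*T = 1.381e-23*1659.5 = 2.292e-20 J
Step 3: mu/(kB*T) = 1.794
Step 4: z = exp(1.794) = 6.012

6.012


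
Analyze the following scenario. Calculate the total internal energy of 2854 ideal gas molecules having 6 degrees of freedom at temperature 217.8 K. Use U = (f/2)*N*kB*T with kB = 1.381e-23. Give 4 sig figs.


Step 1: f/2 = 6/2 = 3.0
Step 2: N*kB*T = 2854*1.381e-23*217.8 = 8.584e-18
Step 3: U = 3.0 * 8.584e-18 = 2.575e-17 J

2.575e-17


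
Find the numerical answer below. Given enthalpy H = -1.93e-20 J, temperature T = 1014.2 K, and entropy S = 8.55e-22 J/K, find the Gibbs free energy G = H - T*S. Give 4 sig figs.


Step 1: T*S = 1014.2 * 8.55e-22 = 8.671e-19 J
Step 2: G = H - T*S = -1.93e-20 - 8.671e-19
Step 3: G = -8.864e-19 J

-8.864e-19


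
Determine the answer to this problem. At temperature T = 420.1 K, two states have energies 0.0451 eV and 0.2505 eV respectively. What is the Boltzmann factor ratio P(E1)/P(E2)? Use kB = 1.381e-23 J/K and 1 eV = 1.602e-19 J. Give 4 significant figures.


Step 1: Compute energy difference dE = E1 - E2 = 0.0451 - 0.2505 = -0.2054 eV
Step 2: Convert to Joules: dE_J = -0.2054 * 1.602e-19 = -3.291e-20 J
Step 3: Compute exponent = -dE_J / (kB * T) = -(-3.291e-20) / (1.381e-23 * 420.1) = 5.672
Step 4: P(E1)/P(E2) = exp(5.672) = 290.5

290.5


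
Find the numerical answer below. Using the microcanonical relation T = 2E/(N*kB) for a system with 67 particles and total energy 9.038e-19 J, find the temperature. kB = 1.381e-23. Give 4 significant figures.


Step 1: Numerator = 2*E = 2*9.038e-19 = 1.808e-18 J
Step 2: Denominator = N*kB = 67*1.381e-23 = 9.253e-22
Step 3: T = 1.808e-18 / 9.253e-22 = 1954 K

1954


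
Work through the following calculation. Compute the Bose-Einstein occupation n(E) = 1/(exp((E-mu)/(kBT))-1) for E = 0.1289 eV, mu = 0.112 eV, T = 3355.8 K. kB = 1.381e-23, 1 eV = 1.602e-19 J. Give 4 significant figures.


Step 1: (E - mu) = 0.0169 eV
Step 2: x = (E-mu)*eV/(kB*T) = 0.0169*1.602e-19/(1.381e-23*3355.8) = 0.05842
Step 3: exp(x) = 1.06
Step 4: n = 1/(exp(x)-1) = 16.62

16.62


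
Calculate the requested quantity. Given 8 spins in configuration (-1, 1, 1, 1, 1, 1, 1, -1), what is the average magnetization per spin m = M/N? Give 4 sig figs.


Step 1: Count up spins (+1): 6, down spins (-1): 2
Step 2: Total magnetization M = 6 - 2 = 4
Step 3: m = M/N = 4/8 = 0.5

0.5


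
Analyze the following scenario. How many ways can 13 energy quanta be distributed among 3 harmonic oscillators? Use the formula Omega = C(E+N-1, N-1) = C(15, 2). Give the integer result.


Step 1: Use binomial coefficient C(15, 2)
Step 2: Numerator = 15! / 13!
Step 3: Denominator = 2!
Step 4: Omega = 105

105


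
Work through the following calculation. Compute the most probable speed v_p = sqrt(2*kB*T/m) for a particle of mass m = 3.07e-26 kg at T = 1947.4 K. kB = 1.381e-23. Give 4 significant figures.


Step 1: Numerator = 2*kB*T = 2*1.381e-23*1947.4 = 5.379e-20
Step 2: Ratio = 5.379e-20 / 3.07e-26 = 1.752e+06
Step 3: v_p = sqrt(1.752e+06) = 1324 m/s

1324


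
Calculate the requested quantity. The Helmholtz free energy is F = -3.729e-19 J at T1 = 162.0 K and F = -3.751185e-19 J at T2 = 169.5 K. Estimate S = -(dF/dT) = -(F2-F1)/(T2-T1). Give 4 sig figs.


Step 1: dF = F2 - F1 = -3.751185e-19 - (-3.729e-19) = -2.2185e-21 J
Step 2: dT = T2 - T1 = 169.5 - 162.0 = 7.5 K
Step 3: S = -dF/dT = -(-2.2185e-21)/7.5 = 2.958e-22 J/K

2.958e-22


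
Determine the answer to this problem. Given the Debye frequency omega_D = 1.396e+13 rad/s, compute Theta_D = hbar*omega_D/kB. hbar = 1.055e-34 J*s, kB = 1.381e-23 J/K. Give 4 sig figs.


Step 1: hbar*omega_D = 1.055e-34 * 1.396e+13 = 1.473e-21 J
Step 2: Theta_D = 1.473e-21 / 1.381e-23
Step 3: Theta_D = 106.6 K

106.6


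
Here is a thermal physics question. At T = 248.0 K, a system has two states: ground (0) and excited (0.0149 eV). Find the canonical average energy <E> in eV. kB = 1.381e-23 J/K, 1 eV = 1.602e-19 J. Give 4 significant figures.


Step 1: beta*E = 0.0149*1.602e-19/(1.381e-23*248.0) = 0.697
Step 2: exp(-beta*E) = 0.4981
Step 3: <E> = 0.0149*0.4981/(1+0.4981) = 0.004954 eV

0.004954


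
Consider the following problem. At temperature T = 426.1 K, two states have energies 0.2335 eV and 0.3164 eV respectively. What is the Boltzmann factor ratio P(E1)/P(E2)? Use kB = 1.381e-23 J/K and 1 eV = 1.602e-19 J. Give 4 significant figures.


Step 1: Compute energy difference dE = E1 - E2 = 0.2335 - 0.3164 = -0.0829 eV
Step 2: Convert to Joules: dE_J = -0.0829 * 1.602e-19 = -1.328e-20 J
Step 3: Compute exponent = -dE_J / (kB * T) = -(-1.328e-20) / (1.381e-23 * 426.1) = 2.257
Step 4: P(E1)/P(E2) = exp(2.257) = 9.553

9.553


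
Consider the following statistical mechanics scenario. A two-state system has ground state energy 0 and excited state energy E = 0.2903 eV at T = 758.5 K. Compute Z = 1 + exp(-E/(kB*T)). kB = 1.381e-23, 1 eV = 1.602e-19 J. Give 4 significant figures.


Step 1: Compute beta*E = E*eV/(kB*T) = 0.2903*1.602e-19/(1.381e-23*758.5) = 4.44
Step 2: exp(-beta*E) = exp(-4.44) = 0.0118
Step 3: Z = 1 + 0.0118 = 1.012

1.012


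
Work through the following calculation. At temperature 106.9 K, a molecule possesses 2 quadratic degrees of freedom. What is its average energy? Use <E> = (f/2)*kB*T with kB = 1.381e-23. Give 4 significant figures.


Step 1: f/2 = 2/2 = 1
Step 2: kB*T = 1.381e-23 * 106.9 = 1.476e-21
Step 3: <E> = 1 * 1.476e-21 = 1.476e-21 J

1.476e-21


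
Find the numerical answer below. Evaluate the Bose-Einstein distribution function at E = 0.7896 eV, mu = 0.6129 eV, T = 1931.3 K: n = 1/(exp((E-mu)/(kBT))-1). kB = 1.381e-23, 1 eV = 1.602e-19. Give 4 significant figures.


Step 1: (E - mu) = 0.1767 eV
Step 2: x = (E-mu)*eV/(kB*T) = 0.1767*1.602e-19/(1.381e-23*1931.3) = 1.061
Step 3: exp(x) = 2.89
Step 4: n = 1/(exp(x)-1) = 0.529

0.529


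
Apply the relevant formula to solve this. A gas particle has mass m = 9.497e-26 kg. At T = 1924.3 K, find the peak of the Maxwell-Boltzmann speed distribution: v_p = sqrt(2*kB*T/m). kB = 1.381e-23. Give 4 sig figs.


Step 1: Numerator = 2*kB*T = 2*1.381e-23*1924.3 = 5.315e-20
Step 2: Ratio = 5.315e-20 / 9.497e-26 = 5.596e+05
Step 3: v_p = sqrt(5.596e+05) = 748.1 m/s

748.1


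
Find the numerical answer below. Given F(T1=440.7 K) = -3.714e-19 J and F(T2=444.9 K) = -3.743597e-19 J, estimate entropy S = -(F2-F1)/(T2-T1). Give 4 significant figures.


Step 1: dF = F2 - F1 = -3.743597e-19 - (-3.714e-19) = -2.9597e-21 J
Step 2: dT = T2 - T1 = 444.9 - 440.7 = 4.2 K
Step 3: S = -dF/dT = -(-2.9597e-21)/4.2 = 7.047e-22 J/K

7.047e-22


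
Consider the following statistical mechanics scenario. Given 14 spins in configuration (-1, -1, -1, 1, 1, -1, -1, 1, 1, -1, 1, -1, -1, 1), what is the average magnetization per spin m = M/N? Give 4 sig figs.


Step 1: Count up spins (+1): 6, down spins (-1): 8
Step 2: Total magnetization M = 6 - 8 = -2
Step 3: m = M/N = -2/14 = -0.1429

-0.1429


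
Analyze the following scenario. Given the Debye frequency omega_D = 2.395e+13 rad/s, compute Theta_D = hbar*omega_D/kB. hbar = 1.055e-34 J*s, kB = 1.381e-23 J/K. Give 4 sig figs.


Step 1: hbar*omega_D = 1.055e-34 * 2.395e+13 = 2.527e-21 J
Step 2: Theta_D = 2.527e-21 / 1.381e-23
Step 3: Theta_D = 183 K

183


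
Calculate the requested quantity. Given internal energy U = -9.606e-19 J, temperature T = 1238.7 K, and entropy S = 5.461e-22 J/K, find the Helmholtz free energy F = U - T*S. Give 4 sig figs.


Step 1: T*S = 1238.7 * 5.461e-22 = 6.765e-19 J
Step 2: F = U - T*S = -9.606e-19 - 6.765e-19
Step 3: F = -1.637e-18 J

-1.637e-18


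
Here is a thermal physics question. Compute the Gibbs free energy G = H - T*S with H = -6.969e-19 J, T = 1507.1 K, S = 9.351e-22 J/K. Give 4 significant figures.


Step 1: T*S = 1507.1 * 9.351e-22 = 1.409e-18 J
Step 2: G = H - T*S = -6.969e-19 - 1.409e-18
Step 3: G = -2.106e-18 J

-2.106e-18


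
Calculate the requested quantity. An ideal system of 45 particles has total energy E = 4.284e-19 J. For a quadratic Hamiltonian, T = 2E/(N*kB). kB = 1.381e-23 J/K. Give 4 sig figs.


Step 1: Numerator = 2*E = 2*4.284e-19 = 8.568e-19 J
Step 2: Denominator = N*kB = 45*1.381e-23 = 6.215e-22
Step 3: T = 8.568e-19 / 6.215e-22 = 1379 K

1379


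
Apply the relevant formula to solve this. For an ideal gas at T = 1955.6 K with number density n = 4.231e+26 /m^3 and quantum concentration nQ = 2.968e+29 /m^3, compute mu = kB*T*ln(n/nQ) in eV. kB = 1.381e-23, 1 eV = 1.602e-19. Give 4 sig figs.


Step 1: n/nQ = 4.231e+26/2.968e+29 = 0.001426
Step 2: ln(n/nQ) = -6.553
Step 3: mu = kB*T*ln(n/nQ) = 2.701e-20*-6.553 = -1.77e-19 J
Step 4: Convert to eV: -1.77e-19/1.602e-19 = -1.105 eV

-1.105


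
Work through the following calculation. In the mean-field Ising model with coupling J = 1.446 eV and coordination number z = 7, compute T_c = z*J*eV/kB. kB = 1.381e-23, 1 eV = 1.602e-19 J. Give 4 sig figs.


Step 1: z*J = 7*1.446 = 10.12 eV
Step 2: Convert to Joules: 10.12*1.602e-19 = 1.622e-18 J
Step 3: T_c = 1.622e-18 / 1.381e-23 = 1.174e+05 K

1.174e+05


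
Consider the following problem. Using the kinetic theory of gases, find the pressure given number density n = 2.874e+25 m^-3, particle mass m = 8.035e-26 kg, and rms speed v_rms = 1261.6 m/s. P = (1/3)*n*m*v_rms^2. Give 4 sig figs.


Step 1: v_rms^2 = 1261.6^2 = 1.592e+06
Step 2: n*m = 2.874e+25*8.035e-26 = 2.309
Step 3: P = (1/3)*2.309*1.592e+06 = 1.225e+06 Pa

1.225e+06


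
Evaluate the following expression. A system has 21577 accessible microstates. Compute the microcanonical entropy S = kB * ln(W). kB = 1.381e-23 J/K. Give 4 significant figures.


Step 1: ln(W) = ln(21577) = 9.979
Step 2: S = kB * ln(W) = 1.381e-23 * 9.979
Step 3: S = 1.378e-22 J/K

1.378e-22


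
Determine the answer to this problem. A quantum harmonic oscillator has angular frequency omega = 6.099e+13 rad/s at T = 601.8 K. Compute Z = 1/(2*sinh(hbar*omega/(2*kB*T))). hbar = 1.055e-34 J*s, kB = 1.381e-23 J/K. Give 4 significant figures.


Step 1: Compute x = hbar*omega/(kB*T) = 1.055e-34*6.099e+13/(1.381e-23*601.8) = 0.7742
Step 2: x/2 = 0.3871
Step 3: sinh(x/2) = 0.3969
Step 4: Z = 1/(2*0.3969) = 1.26

1.26


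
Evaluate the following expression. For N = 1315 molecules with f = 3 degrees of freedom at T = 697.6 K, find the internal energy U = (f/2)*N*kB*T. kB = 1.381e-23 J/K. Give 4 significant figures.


Step 1: f/2 = 3/2 = 1.5
Step 2: N*kB*T = 1315*1.381e-23*697.6 = 1.267e-17
Step 3: U = 1.5 * 1.267e-17 = 1.9e-17 J

1.9e-17


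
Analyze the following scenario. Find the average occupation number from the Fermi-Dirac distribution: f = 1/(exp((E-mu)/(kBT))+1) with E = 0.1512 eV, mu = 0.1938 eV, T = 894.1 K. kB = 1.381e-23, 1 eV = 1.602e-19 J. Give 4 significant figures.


Step 1: (E - mu) = 0.1512 - 0.1938 = -0.0426 eV
Step 2: Convert: (E-mu)*eV = -6.825e-21 J
Step 3: x = (E-mu)*eV/(kB*T) = -0.5527
Step 4: f = 1/(exp(-0.5527)+1) = 0.6348

0.6348


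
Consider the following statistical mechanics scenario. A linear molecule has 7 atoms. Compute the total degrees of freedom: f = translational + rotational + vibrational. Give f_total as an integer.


Step 1: Translational DOF = 3
Step 2: Rotational DOF (linear) = 2
Step 3: Vibrational DOF = 3*7 - 5 = 16
Step 4: Total = 3 + 2 + 16 = 21

21


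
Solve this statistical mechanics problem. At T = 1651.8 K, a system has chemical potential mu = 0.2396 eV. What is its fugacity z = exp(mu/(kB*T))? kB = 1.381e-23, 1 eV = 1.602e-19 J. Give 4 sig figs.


Step 1: Convert mu to Joules: 0.2396*1.602e-19 = 3.838e-20 J
Step 2: kB*T = 1.381e-23*1651.8 = 2.281e-20 J
Step 3: mu/(kB*T) = 1.683
Step 4: z = exp(1.683) = 5.38

5.38


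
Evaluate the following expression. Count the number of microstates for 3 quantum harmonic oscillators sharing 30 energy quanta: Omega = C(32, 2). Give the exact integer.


Step 1: Use binomial coefficient C(32, 2)
Step 2: Numerator = 32! / 30!
Step 3: Denominator = 2!
Step 4: Omega = 496

496


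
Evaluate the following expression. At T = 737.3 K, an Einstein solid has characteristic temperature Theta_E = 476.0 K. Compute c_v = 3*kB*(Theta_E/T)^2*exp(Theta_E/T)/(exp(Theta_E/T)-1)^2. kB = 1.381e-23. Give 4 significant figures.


Step 1: x = Theta_E/T = 476.0/737.3 = 0.6456
Step 2: x^2 = 0.4168
Step 3: exp(x) = 1.907
Step 4: c_v = 3*1.381e-23*0.4168*1.907/(1.907-1)^2 = 4.002e-23

4.002e-23


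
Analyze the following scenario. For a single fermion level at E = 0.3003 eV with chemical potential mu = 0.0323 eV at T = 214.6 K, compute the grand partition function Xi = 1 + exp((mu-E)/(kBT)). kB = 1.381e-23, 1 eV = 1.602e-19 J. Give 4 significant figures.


Step 1: (mu - E) = 0.0323 - 0.3003 = -0.268 eV
Step 2: x = (mu-E)*eV/(kB*T) = -0.268*1.602e-19/(1.381e-23*214.6) = -14.49
Step 3: exp(x) = 5.11e-07
Step 4: Xi = 1 + 5.11e-07 = 1

1


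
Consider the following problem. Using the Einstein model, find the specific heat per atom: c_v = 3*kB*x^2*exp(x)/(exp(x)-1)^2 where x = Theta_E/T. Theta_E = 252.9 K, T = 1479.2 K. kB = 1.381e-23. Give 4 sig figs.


Step 1: x = Theta_E/T = 252.9/1479.2 = 0.171
Step 2: x^2 = 0.02923
Step 3: exp(x) = 1.186
Step 4: c_v = 3*1.381e-23*0.02923*1.186/(1.186-1)^2 = 4.133e-23

4.133e-23


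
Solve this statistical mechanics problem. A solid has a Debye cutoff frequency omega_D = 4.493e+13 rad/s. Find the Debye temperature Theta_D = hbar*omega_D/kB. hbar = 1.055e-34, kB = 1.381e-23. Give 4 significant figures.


Step 1: hbar*omega_D = 1.055e-34 * 4.493e+13 = 4.74e-21 J
Step 2: Theta_D = 4.74e-21 / 1.381e-23
Step 3: Theta_D = 343.2 K

343.2


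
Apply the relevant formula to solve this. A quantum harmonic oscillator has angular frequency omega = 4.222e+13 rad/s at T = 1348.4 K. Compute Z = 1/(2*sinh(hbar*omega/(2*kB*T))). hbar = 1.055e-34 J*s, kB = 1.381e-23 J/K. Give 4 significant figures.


Step 1: Compute x = hbar*omega/(kB*T) = 1.055e-34*4.222e+13/(1.381e-23*1348.4) = 0.2392
Step 2: x/2 = 0.1196
Step 3: sinh(x/2) = 0.1199
Step 4: Z = 1/(2*0.1199) = 4.171

4.171


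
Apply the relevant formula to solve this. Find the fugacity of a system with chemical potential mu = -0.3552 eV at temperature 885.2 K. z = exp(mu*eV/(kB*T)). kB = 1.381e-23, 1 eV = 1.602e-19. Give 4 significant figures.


Step 1: Convert mu to Joules: -0.3552*1.602e-19 = -5.69e-20 J
Step 2: kB*T = 1.381e-23*885.2 = 1.222e-20 J
Step 3: mu/(kB*T) = -4.655
Step 4: z = exp(-4.655) = 0.009516

0.009516


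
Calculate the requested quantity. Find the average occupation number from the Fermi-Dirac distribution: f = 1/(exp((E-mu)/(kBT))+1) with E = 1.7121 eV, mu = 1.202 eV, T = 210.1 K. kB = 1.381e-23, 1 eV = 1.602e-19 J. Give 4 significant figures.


Step 1: (E - mu) = 1.7121 - 1.202 = 0.5101 eV
Step 2: Convert: (E-mu)*eV = 8.172e-20 J
Step 3: x = (E-mu)*eV/(kB*T) = 28.16
Step 4: f = 1/(exp(28.16)+1) = 5.867e-13

5.867e-13


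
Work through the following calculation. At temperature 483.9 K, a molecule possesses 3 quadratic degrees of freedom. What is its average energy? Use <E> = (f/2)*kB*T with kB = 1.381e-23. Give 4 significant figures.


Step 1: f/2 = 3/2 = 1.5
Step 2: kB*T = 1.381e-23 * 483.9 = 6.683e-21
Step 3: <E> = 1.5 * 6.683e-21 = 1.002e-20 J

1.002e-20


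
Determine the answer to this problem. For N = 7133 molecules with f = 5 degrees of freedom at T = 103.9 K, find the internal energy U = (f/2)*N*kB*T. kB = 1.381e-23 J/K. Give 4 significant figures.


Step 1: f/2 = 5/2 = 2.5
Step 2: N*kB*T = 7133*1.381e-23*103.9 = 1.023e-17
Step 3: U = 2.5 * 1.023e-17 = 2.559e-17 J

2.559e-17


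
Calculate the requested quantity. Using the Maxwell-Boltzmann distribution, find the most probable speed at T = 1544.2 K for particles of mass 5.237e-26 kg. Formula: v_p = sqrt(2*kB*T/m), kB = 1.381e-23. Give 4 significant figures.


Step 1: Numerator = 2*kB*T = 2*1.381e-23*1544.2 = 4.265e-20
Step 2: Ratio = 4.265e-20 / 5.237e-26 = 8.144e+05
Step 3: v_p = sqrt(8.144e+05) = 902.4 m/s

902.4
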